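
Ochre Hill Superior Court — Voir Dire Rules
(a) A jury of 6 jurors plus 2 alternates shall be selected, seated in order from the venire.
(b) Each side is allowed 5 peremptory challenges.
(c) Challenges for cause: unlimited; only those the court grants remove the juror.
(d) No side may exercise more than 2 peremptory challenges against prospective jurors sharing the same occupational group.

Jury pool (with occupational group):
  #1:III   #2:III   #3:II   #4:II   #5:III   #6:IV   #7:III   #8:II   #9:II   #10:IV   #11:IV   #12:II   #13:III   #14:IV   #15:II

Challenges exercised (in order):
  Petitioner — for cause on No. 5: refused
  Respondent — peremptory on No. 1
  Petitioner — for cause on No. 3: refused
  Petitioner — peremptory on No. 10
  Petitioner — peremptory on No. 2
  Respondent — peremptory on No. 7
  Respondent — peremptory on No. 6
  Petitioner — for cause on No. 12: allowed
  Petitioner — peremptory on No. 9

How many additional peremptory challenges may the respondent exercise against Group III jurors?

Respondent peremptories so far: #1, #7, #6 — 3 of 5 used, 2 left overall.
Against Group III: #1, #7 — 2 used; per-group cap 2 leaves 0.
Binding limit: min(2, 0) = 0.

0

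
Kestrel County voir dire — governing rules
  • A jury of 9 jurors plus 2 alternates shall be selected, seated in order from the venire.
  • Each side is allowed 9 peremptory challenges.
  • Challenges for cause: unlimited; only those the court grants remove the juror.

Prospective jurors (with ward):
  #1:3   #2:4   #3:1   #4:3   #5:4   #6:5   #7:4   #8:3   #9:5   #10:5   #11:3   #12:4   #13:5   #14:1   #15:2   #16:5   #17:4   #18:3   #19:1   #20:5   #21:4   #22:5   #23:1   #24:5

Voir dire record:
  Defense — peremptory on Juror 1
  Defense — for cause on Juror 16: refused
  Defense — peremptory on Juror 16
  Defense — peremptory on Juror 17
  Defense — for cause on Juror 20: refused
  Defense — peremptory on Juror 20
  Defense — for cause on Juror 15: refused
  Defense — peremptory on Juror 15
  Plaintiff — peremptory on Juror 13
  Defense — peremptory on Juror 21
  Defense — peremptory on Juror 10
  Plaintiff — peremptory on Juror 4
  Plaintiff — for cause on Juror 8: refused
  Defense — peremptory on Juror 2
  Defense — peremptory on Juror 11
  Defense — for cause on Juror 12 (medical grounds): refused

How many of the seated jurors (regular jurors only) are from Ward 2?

Removed: #1, #2, #4, #10, #11, #13, #15, #16, #17, #20, #21.
Seated jurors 1–9: #3, #5, #6, #7, #8, #9, #12, #14, #18 (alternates #19, #22 not counted).
None of those are in Ward 2 → 0.

0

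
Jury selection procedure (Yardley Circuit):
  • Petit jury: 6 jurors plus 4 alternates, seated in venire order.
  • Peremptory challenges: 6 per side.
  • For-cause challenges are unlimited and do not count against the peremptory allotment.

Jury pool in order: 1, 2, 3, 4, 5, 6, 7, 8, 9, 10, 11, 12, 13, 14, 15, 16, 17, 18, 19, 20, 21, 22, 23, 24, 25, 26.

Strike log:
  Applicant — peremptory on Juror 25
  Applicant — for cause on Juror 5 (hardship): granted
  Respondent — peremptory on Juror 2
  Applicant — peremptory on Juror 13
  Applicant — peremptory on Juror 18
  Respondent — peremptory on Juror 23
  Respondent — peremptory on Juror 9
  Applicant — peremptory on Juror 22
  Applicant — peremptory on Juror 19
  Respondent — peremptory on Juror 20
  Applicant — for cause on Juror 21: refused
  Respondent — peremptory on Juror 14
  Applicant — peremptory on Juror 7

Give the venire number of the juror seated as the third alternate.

Removed: #2, #5, #7, #9, #13, #14, #18, #19, #20, #22, #23, #25. (#21 stays — for-cause denied.)
Seating in order: seats 1–6 → #1, #3, #4, #6, #8, #10; alternates → #11, #12, #15, #16.
So alternate 3 is #15.

15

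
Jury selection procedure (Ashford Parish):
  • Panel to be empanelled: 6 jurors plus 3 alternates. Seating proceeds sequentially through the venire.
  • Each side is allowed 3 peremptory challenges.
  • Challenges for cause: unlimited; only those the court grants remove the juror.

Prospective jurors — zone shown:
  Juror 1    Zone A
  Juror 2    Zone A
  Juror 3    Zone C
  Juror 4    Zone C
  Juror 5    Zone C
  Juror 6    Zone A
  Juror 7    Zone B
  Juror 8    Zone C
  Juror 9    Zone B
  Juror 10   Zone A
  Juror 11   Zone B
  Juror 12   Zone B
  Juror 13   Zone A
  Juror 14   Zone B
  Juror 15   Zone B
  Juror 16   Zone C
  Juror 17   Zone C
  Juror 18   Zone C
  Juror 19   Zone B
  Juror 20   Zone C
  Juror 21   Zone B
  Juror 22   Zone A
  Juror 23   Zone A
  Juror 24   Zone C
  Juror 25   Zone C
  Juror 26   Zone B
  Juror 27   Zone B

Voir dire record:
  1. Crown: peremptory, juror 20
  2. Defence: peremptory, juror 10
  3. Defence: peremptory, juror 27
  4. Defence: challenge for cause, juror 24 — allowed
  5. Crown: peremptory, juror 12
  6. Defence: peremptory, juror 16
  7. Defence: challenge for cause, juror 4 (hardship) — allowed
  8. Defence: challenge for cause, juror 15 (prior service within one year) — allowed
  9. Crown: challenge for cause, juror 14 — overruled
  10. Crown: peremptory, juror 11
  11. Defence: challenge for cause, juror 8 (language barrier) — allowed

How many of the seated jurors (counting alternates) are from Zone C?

2

Removed: #4, #8, #10, #11, #12, #15, #16, #20, #24, #27.
Seated (9 incl. alternates): #1, #2, #3, #5, #6, #7, #9, #13, #14.
Of those, in Zone C: #3, #5 → 2.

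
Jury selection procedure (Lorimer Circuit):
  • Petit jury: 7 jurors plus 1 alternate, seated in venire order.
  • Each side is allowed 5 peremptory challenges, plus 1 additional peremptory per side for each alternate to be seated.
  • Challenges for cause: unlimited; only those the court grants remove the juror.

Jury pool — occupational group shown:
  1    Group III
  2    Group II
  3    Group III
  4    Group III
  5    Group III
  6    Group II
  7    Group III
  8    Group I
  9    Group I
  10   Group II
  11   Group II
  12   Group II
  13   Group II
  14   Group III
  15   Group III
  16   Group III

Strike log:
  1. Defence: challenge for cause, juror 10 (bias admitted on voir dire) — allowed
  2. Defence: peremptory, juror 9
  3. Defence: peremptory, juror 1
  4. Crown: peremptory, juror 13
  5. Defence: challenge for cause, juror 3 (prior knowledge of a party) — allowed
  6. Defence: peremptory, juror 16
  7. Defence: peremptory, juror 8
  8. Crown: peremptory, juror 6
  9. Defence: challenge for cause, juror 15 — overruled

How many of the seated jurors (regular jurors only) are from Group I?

Removed: #1, #3, #6, #8, #9, #10, #13, #16.
Seated jurors 1–7: #2, #4, #5, #7, #11, #12, #14 (alternates #15 not counted).
None of those are in Group I → 0.

0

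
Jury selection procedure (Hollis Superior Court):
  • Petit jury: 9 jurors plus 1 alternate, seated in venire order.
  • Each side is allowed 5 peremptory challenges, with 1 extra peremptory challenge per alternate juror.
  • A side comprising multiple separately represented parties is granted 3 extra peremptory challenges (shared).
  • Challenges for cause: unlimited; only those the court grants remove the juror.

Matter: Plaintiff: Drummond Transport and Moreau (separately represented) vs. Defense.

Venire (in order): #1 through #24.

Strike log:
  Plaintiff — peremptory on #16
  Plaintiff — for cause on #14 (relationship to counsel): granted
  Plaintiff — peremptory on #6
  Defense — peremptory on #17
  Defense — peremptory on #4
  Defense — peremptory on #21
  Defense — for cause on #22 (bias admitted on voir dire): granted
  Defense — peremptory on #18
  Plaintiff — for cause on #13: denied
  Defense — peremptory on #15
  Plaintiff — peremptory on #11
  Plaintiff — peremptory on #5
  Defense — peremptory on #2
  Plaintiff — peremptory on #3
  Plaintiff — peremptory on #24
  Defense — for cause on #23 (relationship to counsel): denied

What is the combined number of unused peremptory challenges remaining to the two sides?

3

Plaintiff allotment: 5 base + 1 × 1 alternate + 3 multi-party = 9. Defense allotment: 5 base + 1 × 1 alternate = 6.
Plaintiff peremptories used: #16, #6, #11, #5, #3, #24 — 6 (for-cause on #14, #13 don't count).
Defense peremptories used: #17, #4, #21, #18, #15, #2 — 6 (for-cause on #22, #23 don't count).
Remaining: (9 − 6) + (6 − 6) = 3.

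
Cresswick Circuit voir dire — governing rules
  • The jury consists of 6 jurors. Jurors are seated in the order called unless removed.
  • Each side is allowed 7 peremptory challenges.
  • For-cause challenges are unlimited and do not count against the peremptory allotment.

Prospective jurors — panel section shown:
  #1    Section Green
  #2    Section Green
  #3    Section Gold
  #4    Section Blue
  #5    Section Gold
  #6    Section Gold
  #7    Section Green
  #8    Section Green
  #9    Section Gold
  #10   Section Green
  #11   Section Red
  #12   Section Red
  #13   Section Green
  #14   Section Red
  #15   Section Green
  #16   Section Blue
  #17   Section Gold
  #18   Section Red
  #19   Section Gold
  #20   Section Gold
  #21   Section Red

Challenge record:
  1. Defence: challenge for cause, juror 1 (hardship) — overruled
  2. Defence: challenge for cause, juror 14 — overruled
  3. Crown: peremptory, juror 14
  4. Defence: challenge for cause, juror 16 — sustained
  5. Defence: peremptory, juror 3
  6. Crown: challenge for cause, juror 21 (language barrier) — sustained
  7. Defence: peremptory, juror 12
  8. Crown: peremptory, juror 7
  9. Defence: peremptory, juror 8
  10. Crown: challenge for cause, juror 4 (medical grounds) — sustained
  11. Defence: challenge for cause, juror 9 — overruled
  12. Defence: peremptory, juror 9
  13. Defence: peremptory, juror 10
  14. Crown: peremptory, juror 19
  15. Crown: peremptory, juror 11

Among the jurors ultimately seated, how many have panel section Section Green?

4

Removed: #3, #4, #7, #8, #9, #10, #11, #12, #14, #16, #19, #21.
Seated jurors 1–6: #1, #2, #5, #6, #13, #15.
Of those, in Section Green: #1, #2, #13, #15 → 4.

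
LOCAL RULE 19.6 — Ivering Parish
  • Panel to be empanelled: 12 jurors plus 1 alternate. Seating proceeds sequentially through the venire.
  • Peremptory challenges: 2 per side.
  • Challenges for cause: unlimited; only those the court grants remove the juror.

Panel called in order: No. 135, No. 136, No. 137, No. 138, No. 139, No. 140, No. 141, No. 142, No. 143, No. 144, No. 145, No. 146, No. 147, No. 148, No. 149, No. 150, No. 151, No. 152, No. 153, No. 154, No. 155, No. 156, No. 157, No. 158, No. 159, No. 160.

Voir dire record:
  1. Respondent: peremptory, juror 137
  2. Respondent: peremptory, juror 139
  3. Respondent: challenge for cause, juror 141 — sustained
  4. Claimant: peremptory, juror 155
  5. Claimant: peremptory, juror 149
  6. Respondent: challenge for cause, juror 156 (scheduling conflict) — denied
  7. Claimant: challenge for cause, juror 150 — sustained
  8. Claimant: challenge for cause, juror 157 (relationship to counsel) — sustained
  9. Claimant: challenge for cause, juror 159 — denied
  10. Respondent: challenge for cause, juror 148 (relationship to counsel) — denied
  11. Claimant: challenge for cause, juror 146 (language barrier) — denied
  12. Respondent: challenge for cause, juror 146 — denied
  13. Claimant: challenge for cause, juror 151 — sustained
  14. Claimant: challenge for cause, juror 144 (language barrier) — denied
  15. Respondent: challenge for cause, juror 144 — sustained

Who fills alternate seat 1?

154

Removed: #137, #139, #141, #144, #149, #150, #151, #155, #157. (#146, #148, #156, #159 stay — for-cause denied.)
Seating in order: seats 1–12 → #135, #136, #138, #140, #142, #143, #145, #146, #147, #148, #152, #153; alternates → #154.
So alternate 1 is #154.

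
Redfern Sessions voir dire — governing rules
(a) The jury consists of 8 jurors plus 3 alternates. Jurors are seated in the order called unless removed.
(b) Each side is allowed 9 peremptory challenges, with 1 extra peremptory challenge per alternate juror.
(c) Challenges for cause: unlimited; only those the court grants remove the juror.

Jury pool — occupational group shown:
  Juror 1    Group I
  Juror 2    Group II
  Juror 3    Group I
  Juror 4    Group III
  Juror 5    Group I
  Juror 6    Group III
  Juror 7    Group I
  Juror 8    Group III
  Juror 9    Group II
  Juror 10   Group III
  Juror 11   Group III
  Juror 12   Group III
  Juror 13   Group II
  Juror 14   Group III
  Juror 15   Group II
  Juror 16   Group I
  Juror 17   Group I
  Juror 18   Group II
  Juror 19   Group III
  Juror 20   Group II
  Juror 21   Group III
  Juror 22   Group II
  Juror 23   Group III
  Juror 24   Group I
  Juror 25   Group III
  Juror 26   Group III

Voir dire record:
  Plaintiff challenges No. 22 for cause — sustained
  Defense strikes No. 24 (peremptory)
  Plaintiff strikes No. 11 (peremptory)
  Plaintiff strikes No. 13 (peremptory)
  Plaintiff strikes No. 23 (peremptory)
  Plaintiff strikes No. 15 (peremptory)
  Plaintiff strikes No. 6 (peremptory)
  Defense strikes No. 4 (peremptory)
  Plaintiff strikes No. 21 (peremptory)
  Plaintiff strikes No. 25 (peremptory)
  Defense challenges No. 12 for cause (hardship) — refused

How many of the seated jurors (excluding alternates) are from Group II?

2

Removed: #4, #6, #11, #13, #15, #21, #22, #23, #24, #25.
Seated jurors 1–8: #1, #2, #3, #5, #7, #8, #9, #10 (alternates #12, #14, #16 not counted).
Of those, in Group II: #2, #9 → 2.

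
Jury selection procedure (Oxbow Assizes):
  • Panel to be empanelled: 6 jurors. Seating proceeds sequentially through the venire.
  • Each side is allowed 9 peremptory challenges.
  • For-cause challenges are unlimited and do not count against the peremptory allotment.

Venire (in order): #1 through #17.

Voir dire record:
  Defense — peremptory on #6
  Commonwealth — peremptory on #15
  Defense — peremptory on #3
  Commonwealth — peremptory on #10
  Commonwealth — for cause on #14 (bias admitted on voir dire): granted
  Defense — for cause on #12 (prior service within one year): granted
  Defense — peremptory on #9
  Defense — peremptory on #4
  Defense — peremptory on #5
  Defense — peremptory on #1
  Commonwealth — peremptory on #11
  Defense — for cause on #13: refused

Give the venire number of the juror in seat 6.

17

Removed: #1, #3, #4, #5, #6, #9, #10, #11, #12, #14, #15. (#13 stays — for-cause denied.)
Filling seats in venire order through position 6: #2, #7, #8, #13, #16, #17.
So seat 6 is #17.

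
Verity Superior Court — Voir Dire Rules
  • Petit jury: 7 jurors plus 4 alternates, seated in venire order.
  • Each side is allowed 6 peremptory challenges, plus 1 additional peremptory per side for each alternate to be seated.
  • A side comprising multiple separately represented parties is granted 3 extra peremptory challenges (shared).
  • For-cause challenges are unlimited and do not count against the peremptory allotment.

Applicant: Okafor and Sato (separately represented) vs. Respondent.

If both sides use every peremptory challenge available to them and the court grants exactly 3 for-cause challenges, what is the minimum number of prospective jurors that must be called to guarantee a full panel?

37

Seats to fill: 7 + 4 alternates = 11.
Peremptories — Applicant: 6 + 1×4 + 3 = 13; Respondent: 6 + 1×4 = 10; total 23.
For-cause removals: 3.
Minimum venire: 11 + 23 + 3 = 37.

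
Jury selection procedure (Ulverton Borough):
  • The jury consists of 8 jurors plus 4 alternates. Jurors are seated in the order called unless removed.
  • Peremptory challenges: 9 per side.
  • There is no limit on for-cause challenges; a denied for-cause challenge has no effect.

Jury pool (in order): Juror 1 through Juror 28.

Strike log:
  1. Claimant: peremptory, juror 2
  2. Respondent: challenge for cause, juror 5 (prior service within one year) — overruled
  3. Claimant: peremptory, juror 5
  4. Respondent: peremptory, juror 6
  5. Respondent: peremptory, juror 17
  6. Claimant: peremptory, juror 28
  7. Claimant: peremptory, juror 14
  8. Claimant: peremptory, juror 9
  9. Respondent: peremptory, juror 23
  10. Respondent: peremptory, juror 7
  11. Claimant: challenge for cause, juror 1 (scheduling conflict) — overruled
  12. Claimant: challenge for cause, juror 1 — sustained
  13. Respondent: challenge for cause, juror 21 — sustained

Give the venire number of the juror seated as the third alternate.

19

Removed: #1, #2, #5, #6, #7, #9, #14, #17, #21, #23, #28.
Filling seats in venire order through position 11: #3, #4, #8, #10, #11, #12, #13, #15, #16, #18, #19.
So alternate 3 is #19.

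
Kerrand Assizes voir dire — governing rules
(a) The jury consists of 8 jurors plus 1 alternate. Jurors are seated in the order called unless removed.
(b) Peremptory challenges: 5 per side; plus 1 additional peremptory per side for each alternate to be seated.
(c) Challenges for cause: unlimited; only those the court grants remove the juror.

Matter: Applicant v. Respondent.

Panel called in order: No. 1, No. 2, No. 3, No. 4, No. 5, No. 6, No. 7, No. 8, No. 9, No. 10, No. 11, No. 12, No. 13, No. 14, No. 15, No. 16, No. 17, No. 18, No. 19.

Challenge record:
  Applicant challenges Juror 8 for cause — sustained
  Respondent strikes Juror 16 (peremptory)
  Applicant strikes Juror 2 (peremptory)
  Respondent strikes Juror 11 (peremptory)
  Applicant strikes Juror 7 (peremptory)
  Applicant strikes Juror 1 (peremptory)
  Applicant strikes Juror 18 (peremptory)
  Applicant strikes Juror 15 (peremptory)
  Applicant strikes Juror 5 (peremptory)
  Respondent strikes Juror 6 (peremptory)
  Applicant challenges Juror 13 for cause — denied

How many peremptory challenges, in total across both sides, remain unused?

3

Applicant allotment: 5 base + 1 × 1 alternate = 6. Respondent allotment: 5 base + 1 × 1 alternate = 6.
Applicant peremptories used: #2, #7, #1, #18, #15, #5 — 6 (for-cause on #8, #13 don't count).
Respondent peremptories used: #16, #11, #6 — 3.
Remaining: (6 − 6) + (6 − 3) = 3.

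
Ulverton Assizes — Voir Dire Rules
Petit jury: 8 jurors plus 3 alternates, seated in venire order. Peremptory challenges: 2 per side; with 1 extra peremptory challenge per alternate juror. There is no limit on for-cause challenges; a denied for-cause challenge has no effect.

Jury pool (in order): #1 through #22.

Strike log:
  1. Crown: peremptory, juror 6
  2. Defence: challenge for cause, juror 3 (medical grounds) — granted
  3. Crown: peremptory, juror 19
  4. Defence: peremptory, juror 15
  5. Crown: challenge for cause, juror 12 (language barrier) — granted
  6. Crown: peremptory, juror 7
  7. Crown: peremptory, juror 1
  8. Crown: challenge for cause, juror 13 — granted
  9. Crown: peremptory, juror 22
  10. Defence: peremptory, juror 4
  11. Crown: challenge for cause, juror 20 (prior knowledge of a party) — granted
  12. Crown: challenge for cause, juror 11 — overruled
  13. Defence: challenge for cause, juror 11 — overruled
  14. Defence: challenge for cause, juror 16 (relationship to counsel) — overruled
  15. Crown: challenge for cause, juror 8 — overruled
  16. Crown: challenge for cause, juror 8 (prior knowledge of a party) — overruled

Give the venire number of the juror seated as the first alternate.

Removed: #1, #3, #4, #6, #7, #12, #13, #15, #19, #20, #22. (#8, #11, #16 stay — for-cause denied.)
Seating in order: seats 1–8 → #2, #5, #8, #9, #10, #11, #14, #16; alternates → #17, #18, #21.
So alternate 1 is #17.

17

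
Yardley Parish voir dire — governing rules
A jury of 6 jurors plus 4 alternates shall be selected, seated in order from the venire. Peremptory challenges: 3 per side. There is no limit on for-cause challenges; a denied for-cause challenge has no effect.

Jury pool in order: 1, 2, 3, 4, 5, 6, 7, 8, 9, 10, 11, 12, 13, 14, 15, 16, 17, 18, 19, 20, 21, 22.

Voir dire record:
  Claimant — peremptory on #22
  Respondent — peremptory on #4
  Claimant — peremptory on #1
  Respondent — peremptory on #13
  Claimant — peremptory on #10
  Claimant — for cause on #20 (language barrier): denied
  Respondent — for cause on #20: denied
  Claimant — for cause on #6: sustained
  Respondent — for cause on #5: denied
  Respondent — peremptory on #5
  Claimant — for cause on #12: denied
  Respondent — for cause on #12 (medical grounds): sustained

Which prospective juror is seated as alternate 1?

14

Removed: #1, #4, #5, #6, #10, #12, #13, #22. (#20 stays — for-cause denied.)
Seating in order: seats 1–6 → #2, #3, #7, #8, #9, #11; alternates → #14, #15, #16, #17.
So alternate 1 is #14.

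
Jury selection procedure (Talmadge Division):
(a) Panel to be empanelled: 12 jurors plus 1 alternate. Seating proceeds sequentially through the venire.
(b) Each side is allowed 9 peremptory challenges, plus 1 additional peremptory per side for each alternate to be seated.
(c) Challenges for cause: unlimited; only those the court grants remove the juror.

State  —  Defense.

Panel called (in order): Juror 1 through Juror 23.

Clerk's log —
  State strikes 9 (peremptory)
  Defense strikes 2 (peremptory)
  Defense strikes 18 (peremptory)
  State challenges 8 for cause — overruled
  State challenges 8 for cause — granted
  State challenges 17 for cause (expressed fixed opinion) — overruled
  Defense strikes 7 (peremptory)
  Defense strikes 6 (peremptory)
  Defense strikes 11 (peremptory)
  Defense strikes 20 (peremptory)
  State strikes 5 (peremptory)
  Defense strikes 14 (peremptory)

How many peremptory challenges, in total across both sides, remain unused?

State allotment: 9 base + 1 × 1 alternate = 10. Defense allotment: 9 base + 1 × 1 alternate = 10.
State peremptories used: #9, #5 — 2 (for-cause on #8, #8, #17 don't count).
Defense peremptories used: #2, #18, #7, #6, #11, #20, #14 — 7.
Remaining: (10 − 2) + (10 − 7) = 11.

11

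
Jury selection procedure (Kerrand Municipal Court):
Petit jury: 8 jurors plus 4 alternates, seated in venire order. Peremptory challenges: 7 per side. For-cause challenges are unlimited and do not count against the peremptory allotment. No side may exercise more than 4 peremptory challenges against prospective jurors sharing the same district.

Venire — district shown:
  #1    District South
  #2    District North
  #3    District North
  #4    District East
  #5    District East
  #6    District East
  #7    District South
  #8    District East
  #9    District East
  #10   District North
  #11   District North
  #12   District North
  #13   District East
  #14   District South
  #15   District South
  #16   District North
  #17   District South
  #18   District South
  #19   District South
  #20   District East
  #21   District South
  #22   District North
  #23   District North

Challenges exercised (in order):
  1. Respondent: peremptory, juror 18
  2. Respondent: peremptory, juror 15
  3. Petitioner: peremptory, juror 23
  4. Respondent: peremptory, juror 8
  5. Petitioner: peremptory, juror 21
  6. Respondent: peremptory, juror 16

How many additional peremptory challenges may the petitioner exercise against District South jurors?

3

Petitioner peremptories so far: #23, #21 — 2 of 7 used, 5 left overall.
Against District South: #21 — 1 used; per-district cap 4 leaves 3.
Binding limit: min(5, 3) = 3.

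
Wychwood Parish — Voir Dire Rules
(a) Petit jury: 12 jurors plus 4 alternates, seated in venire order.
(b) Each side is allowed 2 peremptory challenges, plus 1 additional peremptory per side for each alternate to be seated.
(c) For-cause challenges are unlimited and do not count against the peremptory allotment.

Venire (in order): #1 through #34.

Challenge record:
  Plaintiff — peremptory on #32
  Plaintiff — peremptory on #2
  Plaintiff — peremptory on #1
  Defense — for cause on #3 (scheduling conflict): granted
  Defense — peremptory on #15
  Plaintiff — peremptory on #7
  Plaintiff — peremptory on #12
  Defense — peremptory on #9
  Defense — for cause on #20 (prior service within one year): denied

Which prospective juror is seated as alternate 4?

23

Removed: #1, #2, #3, #7, #9, #12, #15, #32. (#20 stays — for-cause denied.)
Seating in order: seats 1–12 → #4, #5, #6, #8, #10, #11, #13, #14, #16, #17, #18, #19; alternates → #20, #21, #22, #23.
So alternate 4 is #23.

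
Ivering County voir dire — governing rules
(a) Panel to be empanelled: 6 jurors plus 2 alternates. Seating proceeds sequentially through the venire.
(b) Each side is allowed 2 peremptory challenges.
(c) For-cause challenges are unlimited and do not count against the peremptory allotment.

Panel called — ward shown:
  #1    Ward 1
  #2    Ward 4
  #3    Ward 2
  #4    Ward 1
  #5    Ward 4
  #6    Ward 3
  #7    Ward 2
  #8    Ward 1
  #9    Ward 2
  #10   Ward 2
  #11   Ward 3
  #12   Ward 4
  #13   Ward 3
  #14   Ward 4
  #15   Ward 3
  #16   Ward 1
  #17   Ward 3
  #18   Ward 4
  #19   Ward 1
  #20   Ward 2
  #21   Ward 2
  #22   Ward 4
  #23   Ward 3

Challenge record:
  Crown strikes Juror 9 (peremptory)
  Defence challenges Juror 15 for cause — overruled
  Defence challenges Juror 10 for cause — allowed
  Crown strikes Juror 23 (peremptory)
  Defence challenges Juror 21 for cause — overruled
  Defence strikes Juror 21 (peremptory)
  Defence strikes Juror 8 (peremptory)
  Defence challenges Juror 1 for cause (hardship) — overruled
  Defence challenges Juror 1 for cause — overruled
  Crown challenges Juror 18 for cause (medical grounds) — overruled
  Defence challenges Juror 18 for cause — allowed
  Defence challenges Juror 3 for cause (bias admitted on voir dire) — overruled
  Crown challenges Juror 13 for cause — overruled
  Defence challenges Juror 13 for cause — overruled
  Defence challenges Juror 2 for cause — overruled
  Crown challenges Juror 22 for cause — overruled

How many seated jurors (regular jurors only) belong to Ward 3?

1

Removed: #8, #9, #10, #18, #21, #23.
Seated jurors 1–6: #1, #2, #3, #4, #5, #6 (alternates #7, #11 not counted).
Of those, in Ward 3: #6 → 1.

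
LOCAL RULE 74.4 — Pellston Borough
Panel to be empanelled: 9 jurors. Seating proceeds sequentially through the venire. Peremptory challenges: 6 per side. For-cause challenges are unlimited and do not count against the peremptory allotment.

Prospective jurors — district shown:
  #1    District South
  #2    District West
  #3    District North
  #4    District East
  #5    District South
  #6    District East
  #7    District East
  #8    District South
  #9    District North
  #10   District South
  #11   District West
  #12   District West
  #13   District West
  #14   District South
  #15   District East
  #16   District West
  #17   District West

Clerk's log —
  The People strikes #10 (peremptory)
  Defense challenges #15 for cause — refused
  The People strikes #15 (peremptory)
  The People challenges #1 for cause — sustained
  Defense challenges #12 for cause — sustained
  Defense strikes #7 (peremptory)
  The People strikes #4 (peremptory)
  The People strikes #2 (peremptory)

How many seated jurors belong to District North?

2

Removed: #1, #2, #4, #7, #10, #12, #15.
Seated jurors 1–9: #3, #5, #6, #8, #9, #11, #13, #14, #16.
Of those, in District North: #3, #9 → 2.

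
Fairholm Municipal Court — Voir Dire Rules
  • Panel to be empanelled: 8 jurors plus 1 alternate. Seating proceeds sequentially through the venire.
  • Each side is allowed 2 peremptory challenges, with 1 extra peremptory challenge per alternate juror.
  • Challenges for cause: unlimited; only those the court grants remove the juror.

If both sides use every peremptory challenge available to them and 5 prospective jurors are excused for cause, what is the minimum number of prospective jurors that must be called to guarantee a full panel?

Seats to fill: 8 + 1 alternates = 9.
Peremptories: 2 + 1×1 = 3 per side × 2 sides = 6.
For-cause removals: 5.
Minimum venire: 9 + 6 + 5 = 20.

20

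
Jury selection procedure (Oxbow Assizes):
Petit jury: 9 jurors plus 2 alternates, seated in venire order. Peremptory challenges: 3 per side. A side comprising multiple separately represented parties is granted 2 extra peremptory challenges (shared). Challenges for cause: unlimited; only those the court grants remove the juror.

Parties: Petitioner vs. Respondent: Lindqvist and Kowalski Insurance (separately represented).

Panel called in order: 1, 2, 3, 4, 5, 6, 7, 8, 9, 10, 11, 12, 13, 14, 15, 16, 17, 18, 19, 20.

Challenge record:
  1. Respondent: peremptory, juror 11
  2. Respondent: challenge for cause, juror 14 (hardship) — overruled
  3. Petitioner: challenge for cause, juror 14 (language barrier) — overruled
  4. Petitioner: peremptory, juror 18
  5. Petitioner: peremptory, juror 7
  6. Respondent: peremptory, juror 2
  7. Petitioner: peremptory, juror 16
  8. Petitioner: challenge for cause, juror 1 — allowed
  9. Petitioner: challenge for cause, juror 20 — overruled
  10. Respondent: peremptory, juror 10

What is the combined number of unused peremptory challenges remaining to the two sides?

2

Petitioner allotment: 3. Respondent allotment: 3 base + 2 multi-party = 5.
Petitioner peremptories used: #18, #7, #16 — 3 (for-cause on #14, #1, #20 don't count).
Respondent peremptories used: #11, #2, #10 — 3 (the for-cause on #14 doesn't count).
Remaining: (3 − 3) + (5 − 3) = 2.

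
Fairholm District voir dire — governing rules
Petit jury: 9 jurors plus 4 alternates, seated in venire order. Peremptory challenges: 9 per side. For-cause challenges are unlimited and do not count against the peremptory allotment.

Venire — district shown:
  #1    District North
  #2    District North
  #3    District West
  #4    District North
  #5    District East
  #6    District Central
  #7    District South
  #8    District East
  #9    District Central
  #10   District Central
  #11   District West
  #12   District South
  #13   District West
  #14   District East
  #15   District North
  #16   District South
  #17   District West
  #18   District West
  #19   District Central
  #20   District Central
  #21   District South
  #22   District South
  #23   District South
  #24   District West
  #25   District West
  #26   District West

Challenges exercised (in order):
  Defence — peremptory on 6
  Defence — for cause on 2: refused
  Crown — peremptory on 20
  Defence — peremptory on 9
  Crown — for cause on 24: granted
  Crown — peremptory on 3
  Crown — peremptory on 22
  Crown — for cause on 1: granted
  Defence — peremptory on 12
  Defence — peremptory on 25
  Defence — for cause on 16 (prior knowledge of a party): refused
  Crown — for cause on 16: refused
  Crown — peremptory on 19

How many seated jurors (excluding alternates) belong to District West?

2

Removed: #1, #3, #6, #9, #12, #19, #20, #22, #24, #25.
Seated jurors 1–9: #2, #4, #5, #7, #8, #10, #11, #13, #14 (alternates #15, #16, #17, #18 not counted).
Of those, in District West: #11, #13 → 2.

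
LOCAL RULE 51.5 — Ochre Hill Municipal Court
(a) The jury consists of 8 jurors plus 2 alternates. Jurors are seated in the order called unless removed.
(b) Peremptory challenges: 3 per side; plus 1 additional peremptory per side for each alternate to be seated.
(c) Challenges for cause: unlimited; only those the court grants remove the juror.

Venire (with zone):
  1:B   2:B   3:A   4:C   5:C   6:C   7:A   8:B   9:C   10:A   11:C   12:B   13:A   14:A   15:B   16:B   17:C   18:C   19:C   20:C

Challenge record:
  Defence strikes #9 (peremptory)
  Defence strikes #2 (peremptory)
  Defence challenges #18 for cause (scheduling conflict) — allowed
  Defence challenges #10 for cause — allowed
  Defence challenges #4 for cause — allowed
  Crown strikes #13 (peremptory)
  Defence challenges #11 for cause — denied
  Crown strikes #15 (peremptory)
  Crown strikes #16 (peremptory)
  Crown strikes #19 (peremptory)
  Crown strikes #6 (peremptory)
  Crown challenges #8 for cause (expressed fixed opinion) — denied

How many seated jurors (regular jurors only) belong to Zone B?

3

Removed: #2, #4, #6, #9, #10, #13, #15, #16, #18, #19.
Seated jurors 1–8: #1, #3, #5, #7, #8, #11, #12, #14 (alternates #17, #20 not counted).
Of those, in Zone B: #1, #8, #12 → 3.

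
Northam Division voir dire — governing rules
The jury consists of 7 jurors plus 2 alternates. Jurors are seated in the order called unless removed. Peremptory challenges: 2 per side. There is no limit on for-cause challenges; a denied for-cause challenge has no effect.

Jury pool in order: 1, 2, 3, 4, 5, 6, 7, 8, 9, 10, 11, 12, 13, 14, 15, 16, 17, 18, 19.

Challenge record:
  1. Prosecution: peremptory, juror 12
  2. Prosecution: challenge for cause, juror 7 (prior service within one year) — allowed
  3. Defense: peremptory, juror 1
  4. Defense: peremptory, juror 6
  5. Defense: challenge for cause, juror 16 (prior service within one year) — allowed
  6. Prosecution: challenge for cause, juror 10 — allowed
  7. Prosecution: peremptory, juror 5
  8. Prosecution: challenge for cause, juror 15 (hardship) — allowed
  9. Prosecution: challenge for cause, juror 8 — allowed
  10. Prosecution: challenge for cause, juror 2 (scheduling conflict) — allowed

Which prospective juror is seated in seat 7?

17

Removed: #1, #2, #5, #6, #7, #8, #10, #12, #15, #16.
Filling seats in venire order through position 7: #3, #4, #9, #11, #13, #14, #17.
So seat 7 is #17.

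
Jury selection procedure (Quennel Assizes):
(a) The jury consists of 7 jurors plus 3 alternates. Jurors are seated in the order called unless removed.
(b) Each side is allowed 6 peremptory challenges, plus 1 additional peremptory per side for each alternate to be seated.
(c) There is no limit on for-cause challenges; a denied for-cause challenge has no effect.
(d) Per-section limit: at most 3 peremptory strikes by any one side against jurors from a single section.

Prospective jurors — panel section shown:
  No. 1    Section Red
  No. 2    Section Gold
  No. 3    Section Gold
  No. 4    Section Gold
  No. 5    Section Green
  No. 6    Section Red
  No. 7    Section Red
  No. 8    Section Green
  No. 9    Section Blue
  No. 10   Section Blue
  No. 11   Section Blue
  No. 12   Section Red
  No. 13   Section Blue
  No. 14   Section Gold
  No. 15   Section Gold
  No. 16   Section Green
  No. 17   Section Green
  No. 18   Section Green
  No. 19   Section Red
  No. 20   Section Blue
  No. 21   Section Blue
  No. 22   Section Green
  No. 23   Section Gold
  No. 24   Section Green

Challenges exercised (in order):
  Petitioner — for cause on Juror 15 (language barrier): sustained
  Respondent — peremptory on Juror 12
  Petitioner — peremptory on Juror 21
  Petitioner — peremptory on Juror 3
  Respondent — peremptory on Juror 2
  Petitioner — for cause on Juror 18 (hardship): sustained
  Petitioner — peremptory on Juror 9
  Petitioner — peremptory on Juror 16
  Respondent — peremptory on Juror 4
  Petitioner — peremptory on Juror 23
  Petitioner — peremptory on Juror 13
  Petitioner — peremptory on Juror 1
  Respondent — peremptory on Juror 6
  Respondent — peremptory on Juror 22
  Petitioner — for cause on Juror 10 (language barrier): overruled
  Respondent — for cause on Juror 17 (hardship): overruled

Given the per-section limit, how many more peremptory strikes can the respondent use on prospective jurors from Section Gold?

1

Respondent peremptories so far: #12, #2, #4, #6, #22 — 5 of 9 used, 4 left overall.
Against Section Gold: #2, #4 — 2 used; per-section cap 3 leaves 1.
Binding limit: min(4, 1) = 1.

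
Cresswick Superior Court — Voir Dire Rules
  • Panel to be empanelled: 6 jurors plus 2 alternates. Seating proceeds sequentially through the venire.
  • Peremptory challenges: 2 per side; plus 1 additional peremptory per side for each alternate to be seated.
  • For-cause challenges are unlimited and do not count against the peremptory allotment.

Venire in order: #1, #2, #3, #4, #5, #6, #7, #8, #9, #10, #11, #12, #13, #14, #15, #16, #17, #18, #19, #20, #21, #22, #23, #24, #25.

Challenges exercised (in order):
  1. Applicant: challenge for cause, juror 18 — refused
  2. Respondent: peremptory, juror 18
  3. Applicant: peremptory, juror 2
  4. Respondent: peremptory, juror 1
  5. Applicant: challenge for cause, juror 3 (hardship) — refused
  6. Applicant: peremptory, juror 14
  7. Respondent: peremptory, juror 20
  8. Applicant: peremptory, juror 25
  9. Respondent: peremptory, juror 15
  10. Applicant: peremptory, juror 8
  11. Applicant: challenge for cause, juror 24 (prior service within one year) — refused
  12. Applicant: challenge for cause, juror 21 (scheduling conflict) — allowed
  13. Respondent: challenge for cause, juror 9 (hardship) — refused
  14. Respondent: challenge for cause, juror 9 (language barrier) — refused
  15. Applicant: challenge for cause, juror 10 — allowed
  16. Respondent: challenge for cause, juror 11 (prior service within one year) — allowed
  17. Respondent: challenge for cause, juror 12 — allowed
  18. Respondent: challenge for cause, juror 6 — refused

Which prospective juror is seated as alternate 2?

16

Removed: #1, #2, #8, #10, #11, #12, #14, #15, #18, #20, #21, #25. (#3, #6, #9, #24 stay — for-cause denied.)
Seating in order: seats 1–6 → #3, #4, #5, #6, #7, #9; alternates → #13, #16.
So alternate 2 is #16.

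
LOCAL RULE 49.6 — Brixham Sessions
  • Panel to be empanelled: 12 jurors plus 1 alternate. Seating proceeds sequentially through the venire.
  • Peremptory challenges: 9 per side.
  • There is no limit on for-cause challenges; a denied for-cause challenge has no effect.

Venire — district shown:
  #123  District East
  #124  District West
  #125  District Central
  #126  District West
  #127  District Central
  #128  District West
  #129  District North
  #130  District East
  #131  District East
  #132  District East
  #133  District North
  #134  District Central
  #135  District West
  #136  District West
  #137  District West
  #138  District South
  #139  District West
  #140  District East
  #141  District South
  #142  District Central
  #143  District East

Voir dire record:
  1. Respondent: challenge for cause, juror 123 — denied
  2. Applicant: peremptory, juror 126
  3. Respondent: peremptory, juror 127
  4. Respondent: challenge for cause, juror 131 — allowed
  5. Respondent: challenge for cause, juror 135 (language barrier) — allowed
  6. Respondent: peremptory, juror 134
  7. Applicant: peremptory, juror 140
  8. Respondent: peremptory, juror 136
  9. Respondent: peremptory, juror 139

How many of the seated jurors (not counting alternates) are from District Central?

2

Removed: #126, #127, #131, #134, #135, #136, #139, #140.
Seated jurors 1–12: #123, #124, #125, #128, #129, #130, #132, #133, #137, #138, #141, #142 (alternates #143 not counted).
Of those, in District Central: #125, #142 → 2.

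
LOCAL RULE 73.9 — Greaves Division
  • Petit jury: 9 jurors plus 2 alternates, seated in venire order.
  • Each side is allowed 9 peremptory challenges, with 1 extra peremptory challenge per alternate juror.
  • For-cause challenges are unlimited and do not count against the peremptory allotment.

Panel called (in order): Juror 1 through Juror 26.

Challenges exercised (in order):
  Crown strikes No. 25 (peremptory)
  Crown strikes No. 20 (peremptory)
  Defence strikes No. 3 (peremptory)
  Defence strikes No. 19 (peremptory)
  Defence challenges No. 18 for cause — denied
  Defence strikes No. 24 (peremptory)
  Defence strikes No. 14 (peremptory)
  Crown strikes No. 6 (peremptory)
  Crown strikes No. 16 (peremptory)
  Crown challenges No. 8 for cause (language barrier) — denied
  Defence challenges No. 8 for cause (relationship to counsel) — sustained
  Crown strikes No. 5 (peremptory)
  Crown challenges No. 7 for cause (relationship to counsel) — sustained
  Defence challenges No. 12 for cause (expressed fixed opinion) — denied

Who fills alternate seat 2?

Removed: #3, #5, #6, #7, #8, #14, #16, #19, #20, #24, #25. (#12, #18 stay — for-cause denied.)
Seating in order: seats 1–9 → #1, #2, #4, #9, #10, #11, #12, #13, #15; alternates → #17, #18.
So alternate 2 is #18.

18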